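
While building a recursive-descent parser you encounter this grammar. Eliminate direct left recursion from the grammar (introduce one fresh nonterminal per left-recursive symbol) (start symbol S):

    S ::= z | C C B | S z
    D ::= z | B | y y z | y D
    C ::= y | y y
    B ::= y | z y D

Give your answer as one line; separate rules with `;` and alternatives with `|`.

S ::= z S' | C C B S'; D ::= z | B | y y z | y D; C ::= y | y y; B ::= y | z y D; S' ::= z S' | ε

Left recursion appears on S.
For S: α = {z}, β = {z, C C B}. Rewrite as S → β S' and S' → α S' | ε.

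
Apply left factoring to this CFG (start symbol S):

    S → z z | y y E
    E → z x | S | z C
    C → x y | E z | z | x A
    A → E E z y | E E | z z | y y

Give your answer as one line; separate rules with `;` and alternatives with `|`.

S → z z | y y E; E → S | z E'; C → E z | z | x C'; A → z z | y y | E E A'; E' → x | C; C' → y | A; A' → z y | ε

E has alternatives sharing prefix 'z': factor to E → z E' with E' → x | C.
C has alternatives sharing prefix 'x': factor to C → x C' with C' → y | A.
A has alternatives sharing prefix 'E E': factor to A → E E A' with A' → z y | ε.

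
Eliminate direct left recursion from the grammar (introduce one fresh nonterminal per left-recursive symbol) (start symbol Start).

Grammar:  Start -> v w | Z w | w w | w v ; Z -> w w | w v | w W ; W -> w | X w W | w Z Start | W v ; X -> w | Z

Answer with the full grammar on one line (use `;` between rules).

Start -> v w | Z w | w w | w v; Z -> w w | w v | w W; W -> w W1 | X w W W1 | w Z Start W1; X -> w | Z; W1 -> v W1 | ε

Directly left-recursive nonterminal: W.
For W: α = {v}, β = {w, X w W, w Z Start}. Rewrite as W → β W1 and W1 → α W1 | ε.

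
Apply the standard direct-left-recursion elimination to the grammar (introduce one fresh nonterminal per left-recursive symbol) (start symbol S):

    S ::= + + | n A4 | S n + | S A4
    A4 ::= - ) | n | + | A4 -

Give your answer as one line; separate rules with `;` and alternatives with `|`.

S ::= + + S' | n A4 S'; A4 ::= - ) A4' | n A4' | + A4'; S' ::= n + S' | A4 S' | ε; A4' ::= - A4' | ε

Directly left-recursive nonterminals: S, A4.
For S: α = {n +, A4}, β = {+ +, n A4}. Rewrite as S → β S' and S' → α S' | ε.
For A4: α = {-}, β = {- ), n, +}. Rewrite as A4 → β A4' and A4' → α A4' | ε.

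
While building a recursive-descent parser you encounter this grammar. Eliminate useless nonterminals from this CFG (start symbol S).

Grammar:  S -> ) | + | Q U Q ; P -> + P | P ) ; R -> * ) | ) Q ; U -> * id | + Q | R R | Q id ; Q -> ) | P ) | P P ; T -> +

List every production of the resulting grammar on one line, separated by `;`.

S -> ) | + | Q U Q; R -> * ) | ) Q; U -> * id | + Q | R R | Q id; Q -> )

Generating nonterminals: {Q, R, S, T, U}.
Reachable from S after that: {Q, R, S, U}.
Removed useless symbols: {P, T} and every production mentioning them.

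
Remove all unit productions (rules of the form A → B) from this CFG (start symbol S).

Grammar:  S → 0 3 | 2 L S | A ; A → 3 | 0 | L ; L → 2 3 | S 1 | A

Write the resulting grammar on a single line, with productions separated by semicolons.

S → 2 3 | S 1 | 0 3 | 2 L S | 3 | 0; A → 2 3 | S 1 | 3 | 0; L → 2 3 | S 1 | 3 | 0

Unit pairs: A ⇒* {L}; L ⇒* {A}; S ⇒* {A, L}.
Replace each nonterminal's rules with the union of the non-unit rules of every nonterminal it unit-derives.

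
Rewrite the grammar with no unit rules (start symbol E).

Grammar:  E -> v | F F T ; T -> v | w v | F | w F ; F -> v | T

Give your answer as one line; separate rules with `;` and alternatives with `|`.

E -> v | F F T; T -> v | w v | w F; F -> v | w v | w F

Unit pairs: F ⇒* {T}; T ⇒* {F}.
For each unit pair (A, B), copy every non-unit production of B to A, then drop all unit productions.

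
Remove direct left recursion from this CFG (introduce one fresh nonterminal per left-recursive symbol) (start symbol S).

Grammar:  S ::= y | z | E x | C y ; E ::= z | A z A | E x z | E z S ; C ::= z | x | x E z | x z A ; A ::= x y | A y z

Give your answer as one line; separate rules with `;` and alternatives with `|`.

Left recursion appears on E, A.
For E: α = {x z, z S}, β = {z, A z A}. Rewrite as E → β E' and E' → α E' | ε.
For A: α = {y z}, β = {x y}. Rewrite as A → β A' and A' → α A' | ε.

S ::= y | z | E x | C y; E ::= z E' | A z A E'; C ::= z | x | x E z | x z A; A ::= x y A'; E' ::= x z E' | z S E' | ε; A' ::= y z A' | ε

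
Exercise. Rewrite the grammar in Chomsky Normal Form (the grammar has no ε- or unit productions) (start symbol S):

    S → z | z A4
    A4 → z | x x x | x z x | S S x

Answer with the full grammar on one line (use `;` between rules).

Introduce a nonterminal for each terminal appearing in a rule of length ≥ 2: X1 → z, X2 → x.
Binarize each right-hand side of length ≥ 3 by chaining fresh nonterminals (Y1, Y2, …): affected rules were A4 → X2 X2 X2; A4 → X2 X1 X2; A4 → S S X2.

S → z | X1 A4; A4 → z | X2 Y1 | X2 Y2 | S Y3; X1 → z; X2 → x; Y1 → X2 X2; Y2 → X1 X2; Y3 → S X2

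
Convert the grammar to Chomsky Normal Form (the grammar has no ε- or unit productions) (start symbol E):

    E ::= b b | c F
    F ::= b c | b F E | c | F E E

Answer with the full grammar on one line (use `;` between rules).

Introduce a nonterminal for each terminal appearing in a rule of length ≥ 2: X1 → b, X2 → c.
Binarize each right-hand side of length ≥ 3 by chaining fresh nonterminals (Y1, Y2, …): affected rules were F → X1 F E; F → F E E.

E ::= X1 X1 | X2 F; F ::= X1 X2 | X1 Y1 | c | F Y2; X1 ::= b; X2 ::= c; Y1 ::= F E; Y2 ::= E E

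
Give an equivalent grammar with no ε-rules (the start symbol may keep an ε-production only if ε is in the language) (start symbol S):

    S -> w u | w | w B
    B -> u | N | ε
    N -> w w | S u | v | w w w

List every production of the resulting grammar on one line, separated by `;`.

S -> w u | w | w B; B -> u | N; N -> w w | S u | v | w w w

Nullable set = {B}.
ε ∉ L(G), so no ε-production is kept.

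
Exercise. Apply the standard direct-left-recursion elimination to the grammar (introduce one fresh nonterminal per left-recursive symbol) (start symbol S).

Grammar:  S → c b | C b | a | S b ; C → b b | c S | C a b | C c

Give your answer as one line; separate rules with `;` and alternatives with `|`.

Directly left-recursive nonterminals: S, C.
For S: α = {b}, β = {c b, C b, a}. Rewrite as S → β S' and S' → α S' | ε.
For C: α = {a b, c}, β = {b b, c S}. Rewrite as C → β C' and C' → α C' | ε.

S → c b S' | C b S' | a S'; C → b b C' | c S C'; S' → b S' | ε; C' → a b C' | c C' | ε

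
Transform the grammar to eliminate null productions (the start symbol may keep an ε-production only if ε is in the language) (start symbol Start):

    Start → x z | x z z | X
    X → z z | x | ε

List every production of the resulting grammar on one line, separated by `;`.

Nullable set = {Start, X}.
ε ∈ L(G) since Start is nullable, so keep Start → ε.

Start → x z | x z z | X | ε; X → z z | x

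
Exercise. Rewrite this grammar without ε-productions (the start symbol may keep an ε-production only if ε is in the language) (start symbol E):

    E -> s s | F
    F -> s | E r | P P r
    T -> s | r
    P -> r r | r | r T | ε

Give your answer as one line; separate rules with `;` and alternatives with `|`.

E -> s s | F; F -> s | E r | P P r | P r | r; T -> s | r; P -> r r | r | r T

The nullable symbols are {P}.
ε ∉ L(G), so no ε-production is kept.
For each production, add variants omitting each subset of nullable occurrences: F → P P r gives P P r | P r | r.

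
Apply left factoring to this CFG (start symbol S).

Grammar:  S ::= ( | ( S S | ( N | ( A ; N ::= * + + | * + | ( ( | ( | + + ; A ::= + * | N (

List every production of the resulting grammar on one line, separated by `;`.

S ::= ( S'; N ::= + + | * + N' | ( N''; A ::= + * | N (; S' ::= eps | S S | N | A; N' ::= + | eps; N'' ::= ( | eps

S has alternatives sharing prefix '(': factor to S → ( S' with S' → ε | S S | N | A.
N has alternatives sharing prefix '* +': factor to N → * + N' with N' → + | ε.
N has alternatives sharing prefix '(': factor to N → ( N'' with N'' → ( | ε.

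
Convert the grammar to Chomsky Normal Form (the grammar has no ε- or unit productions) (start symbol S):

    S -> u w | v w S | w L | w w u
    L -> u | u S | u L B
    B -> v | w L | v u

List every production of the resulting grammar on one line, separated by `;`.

S -> X1 X2 | X3 Y1 | X2 L | X2 Y2; L -> u | X1 S | X1 Y3; B -> v | X2 L | X3 X1; X1 -> u; X2 -> w; X3 -> v; Y1 -> X2 S; Y2 -> X2 X1; Y3 -> L B

Introduce a nonterminal for each terminal appearing in a rule of length ≥ 2: X1 → u, X2 → w, X3 → v.
Binarize each right-hand side of length ≥ 3 by chaining fresh nonterminals (Y1, Y2, …): affected rules were S → X3 X2 S; S → X2 X2 X1; L → X1 L B.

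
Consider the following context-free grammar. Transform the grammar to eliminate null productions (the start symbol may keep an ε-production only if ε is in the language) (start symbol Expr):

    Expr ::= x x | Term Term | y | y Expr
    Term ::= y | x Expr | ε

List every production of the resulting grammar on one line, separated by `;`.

Expr ::= x x | Term Term | Term | y | y Expr | ε; Term ::= y | x Expr | x

Nullable set = {Expr, Term}.
ε ∈ L(G) since Expr is nullable, so keep Expr → ε.
For each production, add variants omitting each subset of nullable occurrences: Expr → Term Term gives Term Term | Term. Term → x Expr gives x Expr | x.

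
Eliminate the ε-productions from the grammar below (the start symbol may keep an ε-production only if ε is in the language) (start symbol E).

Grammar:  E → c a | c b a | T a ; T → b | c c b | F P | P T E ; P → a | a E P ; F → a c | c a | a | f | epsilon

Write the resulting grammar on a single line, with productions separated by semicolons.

E → c a | c b a | T a; T → b | c c b | F P | P | P T E; P → a | a E P; F → a c | c a | a | f

Nullable set = {F}.
ε ∉ L(G), so no ε-production is kept.
Add the nullable-subset variants: T → F P gives F P | P.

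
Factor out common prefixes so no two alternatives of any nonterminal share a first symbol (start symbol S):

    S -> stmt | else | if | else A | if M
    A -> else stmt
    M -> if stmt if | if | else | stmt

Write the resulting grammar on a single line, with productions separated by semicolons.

S -> stmt | else S' | if S''; A -> else stmt; M -> else | stmt | if M'; S' -> eps | A; S'' -> eps | M; M' -> stmt if | eps

S has alternatives sharing prefix 'else': factor to S → else S' with S' → ε | A.
S has alternatives sharing prefix 'if': factor to S → if S'' with S'' → ε | M.
M has alternatives sharing prefix 'if': factor to M → if M' with M' → stmt if | ε.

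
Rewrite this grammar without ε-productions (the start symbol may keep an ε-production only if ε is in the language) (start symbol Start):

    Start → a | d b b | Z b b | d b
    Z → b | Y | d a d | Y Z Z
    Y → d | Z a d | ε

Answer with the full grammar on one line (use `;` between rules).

Nullable set = {Y, Z}.
ε ∉ L(G), so no ε-production is kept.
Expand every rule over subsets of its nullable positions: Start → Z b b gives Z b b | b b. Z → Y Z Z gives Y Z Z | Y Z | Z Z. Y → Z a d gives Z a d | a d.

Start → a | d b b | Z b b | b b | d b; Z → b | Y | d a d | Y Z Z | Y Z | Z Z; Y → d | Z a d | a d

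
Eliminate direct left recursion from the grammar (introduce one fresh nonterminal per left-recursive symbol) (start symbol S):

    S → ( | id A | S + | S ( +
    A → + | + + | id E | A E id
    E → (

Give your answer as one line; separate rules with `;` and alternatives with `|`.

S → ( S' | id A S'; A → + A' | + + A' | id E A'; E → (; S' → + S' | ( + S' | ε; A' → E id A' | ε

Left recursion appears on S, A.
For S: α = {+, ( +}, β = {(, id A}. Rewrite as S → β S' and S' → α S' | ε.
For A: α = {E id}, β = {+, + +, id E}. Rewrite as A → β A' and A' → α A' | ε.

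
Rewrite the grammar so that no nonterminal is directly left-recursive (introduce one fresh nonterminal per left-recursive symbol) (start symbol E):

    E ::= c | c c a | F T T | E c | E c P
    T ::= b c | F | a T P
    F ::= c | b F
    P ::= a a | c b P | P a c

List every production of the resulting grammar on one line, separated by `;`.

Left recursion appears on E, P.
For E: α = {c, c P}, β = {c, c c a, F T T}. Rewrite as E → β E' and E' → α E' | ε.
For P: α = {a c}, β = {a a, c b P}. Rewrite as P → β P' and P' → α P' | ε.

E ::= c E' | c c a E' | F T T E'; T ::= b c | F | a T P; F ::= c | b F; P ::= a a P' | c b P P'; E' ::= c E' | c P E' | ε; P' ::= a c P' | ε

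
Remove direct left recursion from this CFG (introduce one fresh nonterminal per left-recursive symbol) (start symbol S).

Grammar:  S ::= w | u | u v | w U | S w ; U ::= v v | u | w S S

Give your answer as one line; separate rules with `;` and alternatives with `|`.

Left recursion appears on S.
For S: α = {w}, β = {w, u, u v, w U}. Rewrite as S → β S' and S' → α S' | ε.

S ::= w S' | u S' | u v S' | w U S'; U ::= v v | u | w S S; S' ::= w S' | eps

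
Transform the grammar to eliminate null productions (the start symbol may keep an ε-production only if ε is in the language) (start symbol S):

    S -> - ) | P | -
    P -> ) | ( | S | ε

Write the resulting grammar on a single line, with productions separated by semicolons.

Nullable nonterminals: {P, S}.
ε ∈ L(G) since S is nullable, so keep S → ε.

S -> - ) | P | - | ε; P -> ) | ( | S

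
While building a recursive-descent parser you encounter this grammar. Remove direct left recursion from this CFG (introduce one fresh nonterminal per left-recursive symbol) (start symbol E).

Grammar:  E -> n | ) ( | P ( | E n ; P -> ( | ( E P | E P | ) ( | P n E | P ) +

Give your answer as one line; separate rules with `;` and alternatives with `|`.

E -> n E' | ) ( E' | P ( E'; P -> ( P' | ( E P P' | E P P' | ) ( P'; E' -> n E' | ε; P' -> n E P' | ) + P' | ε

E, P are directly left-recursive.
For E: α = {n}, β = {n, ) (, P (}. Rewrite as E → β E' and E' → α E' | ε.
For P: α = {n E, ) +}, β = {(, ( E P, E P, ) (}. Rewrite as P → β P' and P' → α P' | ε.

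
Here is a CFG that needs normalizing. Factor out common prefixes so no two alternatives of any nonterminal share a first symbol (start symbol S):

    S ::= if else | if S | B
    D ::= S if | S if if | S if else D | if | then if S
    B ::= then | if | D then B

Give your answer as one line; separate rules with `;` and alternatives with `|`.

S ::= B | if S'; D ::= if | then if S | S if D'; B ::= then | if | D then B; S' ::= else | S; D' ::= ε | if | else D

S has alternatives sharing prefix 'if': factor to S → if S' with S' → else | S.
D has alternatives sharing prefix 'S if': factor to D → S if D' with D' → ε | if | else D.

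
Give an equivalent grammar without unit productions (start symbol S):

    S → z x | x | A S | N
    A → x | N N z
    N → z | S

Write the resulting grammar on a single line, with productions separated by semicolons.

Unit pairs: N ⇒* {S}; S ⇒* {N}.
For each unit pair (A, B), copy every non-unit production of B to A, then drop all unit productions.

S → z x | x | A S | z; A → x | N N z; N → z x | x | A S | z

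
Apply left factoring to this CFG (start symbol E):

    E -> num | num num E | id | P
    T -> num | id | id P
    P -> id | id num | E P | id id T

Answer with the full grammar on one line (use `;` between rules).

E -> id | P | num E'; T -> num | id T'; P -> E P | id P'; E' -> ε | num E; T' -> ε | P; P' -> ε | num | id T

E has alternatives sharing prefix 'num': factor to E → num E' with E' → ε | num E.
T has alternatives sharing prefix 'id': factor to T → id T' with T' → ε | P.
P has alternatives sharing prefix 'id': factor to P → id P' with P' → ε | num | id T.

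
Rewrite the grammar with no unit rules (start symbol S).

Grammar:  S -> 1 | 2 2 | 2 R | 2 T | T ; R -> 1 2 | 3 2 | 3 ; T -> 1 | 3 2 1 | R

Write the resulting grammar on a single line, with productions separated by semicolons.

Unit pairs: S ⇒* {R, T}; T ⇒* {R}.
Replace each nonterminal's rules with the union of the non-unit rules of every nonterminal it unit-derives.

S -> 1 | 2 2 | 2 R | 2 T | 1 2 | 3 2 | 3 | 3 2 1; R -> 1 2 | 3 2 | 3; T -> 1 2 | 3 2 | 3 | 1 | 3 2 1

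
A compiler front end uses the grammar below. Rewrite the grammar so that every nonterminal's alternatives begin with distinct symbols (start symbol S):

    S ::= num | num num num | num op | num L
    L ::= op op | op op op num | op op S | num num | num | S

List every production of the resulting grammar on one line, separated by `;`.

S has alternatives sharing prefix 'num': factor to S → num S' with S' → ε | num num | op | L.
L has alternatives sharing prefix 'op op': factor to L → op op L' with L' → ε | op num | S.
L has alternatives sharing prefix 'num': factor to L → num L'' with L'' → num | ε.

S ::= num S'; L ::= S | op op L' | num L''; S' ::= eps | num num | op | L; L' ::= eps | op num | S; L'' ::= num | eps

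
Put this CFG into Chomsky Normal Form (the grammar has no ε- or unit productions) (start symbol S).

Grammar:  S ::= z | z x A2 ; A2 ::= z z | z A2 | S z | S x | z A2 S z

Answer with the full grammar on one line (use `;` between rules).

Introduce a nonterminal for each terminal appearing in a rule of length ≥ 2: X1 → z, X2 → x.
Binarize each right-hand side of length ≥ 3 by chaining fresh nonterminals (Y1, Y2, …): affected rules were S → X1 X2 A2; A2 → X1 A2 S X1.

S ::= z | X1 Y1; A2 ::= X1 X1 | X1 A2 | S X1 | S X2 | X1 Y2; X1 ::= z; X2 ::= x; Y1 ::= X2 A2; Y2 ::= A2 Y3; Y3 ::= S X1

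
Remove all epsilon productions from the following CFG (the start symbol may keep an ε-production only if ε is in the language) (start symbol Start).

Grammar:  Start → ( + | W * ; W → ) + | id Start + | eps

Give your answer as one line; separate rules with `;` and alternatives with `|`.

Nullable nonterminals: {W}.
ε ∉ L(G), so no ε-production is kept.
For each production, add variants omitting each subset of nullable occurrences: Start → W * gives W * | *.

Start → ( + | W * | *; W → ) + | id Start +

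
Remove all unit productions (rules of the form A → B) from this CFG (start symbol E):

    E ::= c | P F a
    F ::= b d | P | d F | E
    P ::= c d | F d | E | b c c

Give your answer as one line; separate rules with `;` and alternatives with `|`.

E ::= c | P F a; F ::= c | P F a | b d | d F | c d | F d | b c c; P ::= c | P F a | c d | F d | b c c

Unit pairs: F ⇒* {E, P}; P ⇒* {E}.
For every A with A ⇒* B via unit rules, add B's non-unit alternatives to A; then delete every rule of the form X → Y.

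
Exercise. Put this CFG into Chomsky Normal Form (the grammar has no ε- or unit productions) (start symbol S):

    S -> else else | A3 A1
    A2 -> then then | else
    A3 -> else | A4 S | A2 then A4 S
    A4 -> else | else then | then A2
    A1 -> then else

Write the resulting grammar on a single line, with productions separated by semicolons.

S -> X1 X1 | A3 A1; A2 -> X2 X2 | else; A3 -> else | A4 S | A2 Y1; A4 -> else | X1 X2 | X2 A2; A1 -> X2 X1; X1 -> else; X2 -> then; Y1 -> X2 Y2; Y2 -> A4 S

Introduce a nonterminal for each terminal appearing in a rule of length ≥ 2: X1 → else, X2 → then.
Binarize each right-hand side of length ≥ 3 by chaining fresh nonterminals (Y1, Y2, …): affected rules were A3 → A2 X2 A4 S.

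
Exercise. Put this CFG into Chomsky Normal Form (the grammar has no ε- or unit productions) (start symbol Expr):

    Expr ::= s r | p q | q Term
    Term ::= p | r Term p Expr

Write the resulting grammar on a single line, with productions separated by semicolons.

Introduce a nonterminal for each terminal appearing in a rule of length ≥ 2: X1 → s, X2 → r, X3 → p, X4 → q.
Binarize each right-hand side of length ≥ 3 by chaining fresh nonterminals (Y1, Y2, …): affected rules were Term → X2 Term X3 Expr.

Expr ::= X1 X2 | X3 X4 | X4 Term; Term ::= p | X2 Y1; X1 ::= s; X2 ::= r; X3 ::= p; X4 ::= q; Y1 ::= Term Y2; Y2 ::= X3 Expr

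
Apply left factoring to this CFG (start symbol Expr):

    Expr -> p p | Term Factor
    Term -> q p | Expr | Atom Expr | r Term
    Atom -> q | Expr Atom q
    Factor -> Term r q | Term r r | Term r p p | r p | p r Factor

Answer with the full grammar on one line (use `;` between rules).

Factor has alternatives sharing prefix 'Term r': factor to Factor → Term r Factor1 with Factor1 → q | r | p p.

Expr -> p p | Term Factor; Term -> q p | Expr | Atom Expr | r Term; Atom -> q | Expr Atom q; Factor -> r p | p r Factor | Term r Factor1; Factor1 -> q | r | p p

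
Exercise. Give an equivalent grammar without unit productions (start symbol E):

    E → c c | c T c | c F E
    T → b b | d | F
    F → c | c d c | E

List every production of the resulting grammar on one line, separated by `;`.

E → c c | c T c | c F E; T → c c | c T c | c F E | c | c d c | b b | d; F → c c | c T c | c F E | c | c d c

Unit pairs: F ⇒* {E}; T ⇒* {E, F}.
For every A with A ⇒* B via unit rules, add B's non-unit alternatives to A; then delete every rule of the form X → Y.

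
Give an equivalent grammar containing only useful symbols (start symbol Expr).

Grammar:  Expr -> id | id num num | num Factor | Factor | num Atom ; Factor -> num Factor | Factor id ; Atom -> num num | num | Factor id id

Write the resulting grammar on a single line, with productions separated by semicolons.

Generating nonterminals: {Atom, Expr}.
Reachable from Expr after that: {Atom, Expr}.
Removed useless symbols: {Factor} and every production mentioning them.

Expr -> id | id num num | num Atom; Atom -> num num | num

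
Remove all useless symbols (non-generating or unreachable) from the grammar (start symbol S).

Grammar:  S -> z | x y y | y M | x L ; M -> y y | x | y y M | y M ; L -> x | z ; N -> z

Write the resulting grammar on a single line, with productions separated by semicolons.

Generating nonterminals: {L, M, N, S}.
Reachable from S after that: {L, M, S}.
Removed useless symbols: {N} and every production mentioning them.

S -> z | x y y | y M | x L; M -> y y | x | y y M | y M; L -> x | z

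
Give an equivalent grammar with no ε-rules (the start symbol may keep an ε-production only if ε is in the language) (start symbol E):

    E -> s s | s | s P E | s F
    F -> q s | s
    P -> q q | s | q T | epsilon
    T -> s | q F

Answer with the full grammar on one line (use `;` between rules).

The nullable symbols are {P}.
ε ∉ L(G), so no ε-production is kept.
Add the nullable-subset variants: E → s P E gives s P E | s E.

E -> s s | s | s P E | s E | s F; F -> q s | s; P -> q q | s | q T; T -> s | q F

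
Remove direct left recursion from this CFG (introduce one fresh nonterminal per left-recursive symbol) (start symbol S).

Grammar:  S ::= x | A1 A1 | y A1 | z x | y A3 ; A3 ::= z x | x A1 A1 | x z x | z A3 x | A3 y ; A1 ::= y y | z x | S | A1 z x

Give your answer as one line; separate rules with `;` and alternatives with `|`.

S ::= x | A1 A1 | y A1 | z x | y A3; A3 ::= z x A3' | x A1 A1 A3' | x z x A3' | z A3 x A3'; A1 ::= y y A1' | z x A1' | S A1'; A3' ::= y A3' | epsilon; A1' ::= z x A1' | epsilon

Directly left-recursive nonterminals: A3, A1.
For A3: α = {y}, β = {z x, x A1 A1, x z x, z A3 x}. Rewrite as A3 → β A3' and A3' → α A3' | ε.
For A1: α = {z x}, β = {y y, z x, S}. Rewrite as A1 → β A1' and A1' → α A1' | ε.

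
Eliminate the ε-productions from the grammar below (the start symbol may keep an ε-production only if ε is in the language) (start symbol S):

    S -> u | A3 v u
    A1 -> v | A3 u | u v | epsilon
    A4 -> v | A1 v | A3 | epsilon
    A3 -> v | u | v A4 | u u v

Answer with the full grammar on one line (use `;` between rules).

Nullable set = {A1, A4}.
ε ∉ L(G), so no ε-production is kept.

S -> u | A3 v u; A1 -> v | A3 u | u v; A4 -> v | A1 v | A3; A3 -> v | u | v A4 | u u v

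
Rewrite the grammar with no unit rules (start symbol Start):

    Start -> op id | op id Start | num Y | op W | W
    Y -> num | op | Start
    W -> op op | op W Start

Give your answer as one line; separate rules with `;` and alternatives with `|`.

Unit pairs: Start ⇒* {W}; Y ⇒* {Start, W}.
For every A with A ⇒* B via unit rules, add B's non-unit alternatives to A; then delete every rule of the form X → Y.

Start -> op id | op id Start | num Y | op W | op op | op W Start; Y -> op id | op id Start | num Y | op W | op op | op W Start | num | op; W -> op op | op W Start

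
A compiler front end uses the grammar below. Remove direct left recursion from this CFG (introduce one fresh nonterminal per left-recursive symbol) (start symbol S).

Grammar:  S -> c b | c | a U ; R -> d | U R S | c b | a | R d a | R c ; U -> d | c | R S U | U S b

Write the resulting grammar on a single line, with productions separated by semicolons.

S -> c b | c | a U; R -> d R' | U R S R' | c b R' | a R'; U -> d U' | c U' | R S U U'; R' -> d a R' | c R' | eps; U' -> S b U' | eps

R, U are directly left-recursive.
For R: α = {d a, c}, β = {d, U R S, c b, a}. Rewrite as R → β R' and R' → α R' | ε.
For U: α = {S b}, β = {d, c, R S U}. Rewrite as U → β U' and U' → α U' | ε.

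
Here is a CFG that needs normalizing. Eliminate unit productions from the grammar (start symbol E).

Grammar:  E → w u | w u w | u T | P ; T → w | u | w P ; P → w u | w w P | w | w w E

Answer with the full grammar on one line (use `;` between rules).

E → w u | w u w | u T | w w P | w | w w E; T → w | u | w P; P → w u | w w P | w | w w E

Unit pairs: E ⇒* {P}.
Replace each nonterminal's rules with the union of the non-unit rules of every nonterminal it unit-derives.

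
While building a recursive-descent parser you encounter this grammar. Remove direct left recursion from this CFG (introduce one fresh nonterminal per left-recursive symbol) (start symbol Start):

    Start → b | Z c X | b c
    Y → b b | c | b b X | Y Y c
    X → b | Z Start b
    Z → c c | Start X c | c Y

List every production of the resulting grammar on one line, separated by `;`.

Start → b | Z c X | b c; Y → b b Y1 | c Y1 | b b X Y1; X → b | Z Start b; Z → c c | Start X c | c Y; Y1 → Y c Y1 | ε

Y is directly left-recursive.
For Y: α = {Y c}, β = {b b, c, b b X}. Rewrite as Y → β Y1 and Y1 → α Y1 | ε.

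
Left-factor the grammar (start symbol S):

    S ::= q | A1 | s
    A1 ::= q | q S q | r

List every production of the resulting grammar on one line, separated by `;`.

S ::= q | A1 | s; A1 ::= r | q A1'; A1' ::= ε | S q

A1 has alternatives sharing prefix 'q': factor to A1 → q A1' with A1' → ε | S q.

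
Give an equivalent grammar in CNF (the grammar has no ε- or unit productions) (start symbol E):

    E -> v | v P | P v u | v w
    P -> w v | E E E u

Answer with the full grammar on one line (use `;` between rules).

E -> v | X1 P | P Y1 | X1 X3; P -> X3 X1 | E Y2; X1 -> v; X2 -> u; X3 -> w; Y1 -> X1 X2; Y2 -> E Y3; Y3 -> E X2

Introduce a nonterminal for each terminal appearing in a rule of length ≥ 2: X1 → v, X2 → u, X3 → w.
Binarize each right-hand side of length ≥ 3 by chaining fresh nonterminals (Y1, Y2, …): affected rules were E → P X1 X2; P → E E E X2.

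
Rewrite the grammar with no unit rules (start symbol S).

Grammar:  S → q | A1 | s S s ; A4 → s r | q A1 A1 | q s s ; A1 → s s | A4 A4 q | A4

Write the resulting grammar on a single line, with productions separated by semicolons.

Unit pairs: A1 ⇒* {A4}; S ⇒* {A1, A4}.
Replace each nonterminal's rules with the union of the non-unit rules of every nonterminal it unit-derives.

S → s r | q A1 A1 | q s s | s s | A4 A4 q | q | s S s; A4 → s r | q A1 A1 | q s s; A1 → s r | q A1 A1 | q s s | s s | A4 A4 q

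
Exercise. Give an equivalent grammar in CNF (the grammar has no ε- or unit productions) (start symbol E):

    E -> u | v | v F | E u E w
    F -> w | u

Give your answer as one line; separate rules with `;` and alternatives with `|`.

Introduce a nonterminal for each terminal appearing in a rule of length ≥ 2: X1 → v, X2 → u, X3 → w.
Binarize each right-hand side of length ≥ 3 by chaining fresh nonterminals (Y1, Y2, …): affected rules were E → E X2 E X3.

E -> u | v | X1 F | E Y1; F -> w | u; X1 -> v; X2 -> u; X3 -> w; Y1 -> X2 Y2; Y2 -> E X3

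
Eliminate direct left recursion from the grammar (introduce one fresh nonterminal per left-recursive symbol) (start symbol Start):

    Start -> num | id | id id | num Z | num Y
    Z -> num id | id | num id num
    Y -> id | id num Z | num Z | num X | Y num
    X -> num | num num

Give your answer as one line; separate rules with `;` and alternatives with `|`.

Start -> num | id | id id | num Z | num Y; Z -> num id | id | num id num; Y -> id Y1 | id num Z Y1 | num Z Y1 | num X Y1; X -> num | num num; Y1 -> num Y1 | ε

Y is directly left-recursive.
For Y: α = {num}, β = {id, id num Z, num Z, num X}. Rewrite as Y → β Y1 and Y1 → α Y1 | ε.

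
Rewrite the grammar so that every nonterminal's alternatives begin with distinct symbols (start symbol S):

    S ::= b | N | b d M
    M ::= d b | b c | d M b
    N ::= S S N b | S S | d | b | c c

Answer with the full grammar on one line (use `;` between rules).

S ::= N | b S'; M ::= b c | d M'; N ::= d | b | c c | S S N'; S' ::= ε | d M; M' ::= b | M b; N' ::= N b | ε

S has alternatives sharing prefix 'b': factor to S → b S' with S' → ε | d M.
M has alternatives sharing prefix 'd': factor to M → d M' with M' → b | M b.
N has alternatives sharing prefix 'S S': factor to N → S S N' with N' → N b | ε.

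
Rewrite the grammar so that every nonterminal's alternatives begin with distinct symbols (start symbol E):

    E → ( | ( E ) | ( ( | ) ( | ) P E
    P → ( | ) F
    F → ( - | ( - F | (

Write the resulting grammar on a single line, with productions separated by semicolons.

E has alternatives sharing prefix '(': factor to E → ( E' with E' → ε | E ) | (.
E has alternatives sharing prefix ')': factor to E → ) E'' with E'' → ( | P E.
F has alternatives sharing prefix '(': factor to F → ( F' with F' → - | - F | ε.
F' has alternatives sharing prefix '-': factor to F' → - F'' with F'' → ε | F.

E → ( E' | ) E''; P → ( | ) F; F → ( F'; E' → ε | E ) | (; E'' → ( | P E; F' → ε | - F''; F'' → ε | F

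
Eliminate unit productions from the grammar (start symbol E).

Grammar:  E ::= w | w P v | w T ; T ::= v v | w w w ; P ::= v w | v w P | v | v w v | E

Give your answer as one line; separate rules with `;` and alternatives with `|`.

Unit pairs: P ⇒* {E}.
For each unit pair (A, B), copy every non-unit production of B to A, then drop all unit productions.

E ::= w | w P v | w T; T ::= v v | w w w; P ::= w | w P v | w T | v w | v w P | v | v w v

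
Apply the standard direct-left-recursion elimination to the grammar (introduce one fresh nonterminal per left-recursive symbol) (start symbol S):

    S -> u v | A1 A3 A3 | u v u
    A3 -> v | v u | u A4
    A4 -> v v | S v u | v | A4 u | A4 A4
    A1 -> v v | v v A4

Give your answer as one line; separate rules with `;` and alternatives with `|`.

A4 is directly left-recursive.
For A4: α = {u, A4}, β = {v v, S v u, v}. Rewrite as A4 → β A4' and A4' → α A4' | ε.

S -> u v | A1 A3 A3 | u v u; A3 -> v | v u | u A4; A4 -> v v A4' | S v u A4' | v A4'; A1 -> v v | v v A4; A4' -> u A4' | A4 A4' | ε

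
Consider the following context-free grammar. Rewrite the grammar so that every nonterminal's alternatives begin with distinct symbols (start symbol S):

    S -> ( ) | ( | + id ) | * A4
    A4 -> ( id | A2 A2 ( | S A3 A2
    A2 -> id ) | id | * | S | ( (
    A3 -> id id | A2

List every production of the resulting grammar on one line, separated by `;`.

S -> + id ) | * A4 | ( S'; A4 -> ( id | A2 A2 ( | S A3 A2; A2 -> * | S | ( ( | id A2'; A3 -> id id | A2; S' -> ) | ε; A2' -> ) | ε

S has alternatives sharing prefix '(': factor to S → ( S' with S' → ) | ε.
A2 has alternatives sharing prefix 'id': factor to A2 → id A2' with A2' → ) | ε.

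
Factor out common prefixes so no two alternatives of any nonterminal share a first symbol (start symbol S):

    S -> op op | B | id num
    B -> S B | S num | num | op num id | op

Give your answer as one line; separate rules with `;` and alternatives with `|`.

B has alternatives sharing prefix 'S': factor to B → S B' with B' → B | num.
B has alternatives sharing prefix 'op': factor to B → op B'' with B'' → num id | ε.

S -> op op | B | id num; B -> num | S B' | op B''; B' -> B | num; B'' -> num id | ε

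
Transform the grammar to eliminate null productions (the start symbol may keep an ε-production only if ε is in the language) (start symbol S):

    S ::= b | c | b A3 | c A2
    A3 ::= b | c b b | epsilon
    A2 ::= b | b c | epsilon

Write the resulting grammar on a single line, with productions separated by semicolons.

S ::= b | c | b A3 | c A2; A3 ::= b | c b b; A2 ::= b | b c

Nullable nonterminals: {A2, A3}.
ε ∉ L(G), so no ε-production is kept.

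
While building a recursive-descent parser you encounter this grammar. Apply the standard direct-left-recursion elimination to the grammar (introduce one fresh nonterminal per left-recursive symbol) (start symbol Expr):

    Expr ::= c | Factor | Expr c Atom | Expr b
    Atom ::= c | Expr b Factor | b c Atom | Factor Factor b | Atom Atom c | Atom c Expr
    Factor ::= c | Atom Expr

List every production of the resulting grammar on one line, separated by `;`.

Expr ::= c Expr1 | Factor Expr1; Atom ::= c Atom1 | Expr b Factor Atom1 | b c Atom Atom1 | Factor Factor b Atom1; Factor ::= c | Atom Expr; Expr1 ::= c Atom Expr1 | b Expr1 | ε; Atom1 ::= Atom c Atom1 | c Expr Atom1 | ε

Expr, Atom are directly left-recursive.
For Expr: α = {c Atom, b}, β = {c, Factor}. Rewrite as Expr → β Expr1 and Expr1 → α Expr1 | ε.
For Atom: α = {Atom c, c Expr}, β = {c, Expr b Factor, b c Atom, Factor Factor b}. Rewrite as Atom → β Atom1 and Atom1 → α Atom1 | ε.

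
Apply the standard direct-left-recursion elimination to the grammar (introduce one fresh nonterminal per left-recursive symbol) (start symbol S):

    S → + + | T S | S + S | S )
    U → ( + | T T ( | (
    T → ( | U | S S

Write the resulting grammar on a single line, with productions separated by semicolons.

S → + + S' | T S S'; U → ( + | T T ( | (; T → ( | U | S S; S' → + S S' | ) S' | ε

S is directly left-recursive.
For S: α = {+ S, )}, β = {+ +, T S}. Rewrite as S → β S' and S' → α S' | ε.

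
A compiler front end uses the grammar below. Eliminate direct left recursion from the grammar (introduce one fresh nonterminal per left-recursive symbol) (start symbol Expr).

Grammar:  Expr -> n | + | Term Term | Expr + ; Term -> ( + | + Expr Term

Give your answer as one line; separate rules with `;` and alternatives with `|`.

Directly left-recursive nonterminal: Expr.
For Expr: α = {+}, β = {n, +, Term Term}. Rewrite as Expr → β Expr1 and Expr1 → α Expr1 | ε.

Expr -> n Expr1 | + Expr1 | Term Term Expr1; Term -> ( + | + Expr Term; Expr1 -> + Expr1 | epsilon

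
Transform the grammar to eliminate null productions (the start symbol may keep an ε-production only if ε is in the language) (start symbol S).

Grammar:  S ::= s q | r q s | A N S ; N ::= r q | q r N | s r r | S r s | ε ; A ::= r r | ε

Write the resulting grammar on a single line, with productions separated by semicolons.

Nullable nonterminals: {A, N}.
ε ∉ L(G), so no ε-production is kept.
For each production, add variants omitting each subset of nullable occurrences: S → A N S gives A N S | A S | N S. N → q r N gives q r N | q r.

S ::= s q | r q s | A N S | A S | N S; N ::= r q | q r N | q r | s r r | S r s; A ::= r r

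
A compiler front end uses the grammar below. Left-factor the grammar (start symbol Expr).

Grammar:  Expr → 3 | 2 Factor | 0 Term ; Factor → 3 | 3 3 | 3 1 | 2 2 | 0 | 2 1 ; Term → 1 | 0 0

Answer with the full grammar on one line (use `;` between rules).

Factor has alternatives sharing prefix '3': factor to Factor → 3 Factor1 with Factor1 → ε | 3 | 1.
Factor has alternatives sharing prefix '2': factor to Factor → 2 Factor2 with Factor2 → 2 | 1.

Expr → 3 | 2 Factor | 0 Term; Factor → 0 | 3 Factor1 | 2 Factor2; Term → 1 | 0 0; Factor1 → ε | 3 | 1; Factor2 → 2 | 1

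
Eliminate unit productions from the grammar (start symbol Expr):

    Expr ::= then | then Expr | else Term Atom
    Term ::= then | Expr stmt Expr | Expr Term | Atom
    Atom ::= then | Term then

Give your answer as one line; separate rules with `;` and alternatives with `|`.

Expr ::= then | then Expr | else Term Atom; Term ::= then | Expr stmt Expr | Expr Term | Term then; Atom ::= then | Term then

Unit pairs: Term ⇒* {Atom}.
For each unit pair (A, B), copy every non-unit production of B to A, then drop all unit productions.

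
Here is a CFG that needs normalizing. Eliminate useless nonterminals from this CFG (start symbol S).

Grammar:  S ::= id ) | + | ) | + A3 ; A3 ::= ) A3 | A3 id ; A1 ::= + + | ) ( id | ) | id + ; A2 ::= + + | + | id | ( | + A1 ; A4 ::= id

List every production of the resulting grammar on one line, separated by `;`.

Generating nonterminals: {A1, A2, A4, S}.
Reachable from S after that: {S}.
Removed useless symbols: {A1, A2, A3, A4} and every production mentioning them.

S ::= id ) | + | )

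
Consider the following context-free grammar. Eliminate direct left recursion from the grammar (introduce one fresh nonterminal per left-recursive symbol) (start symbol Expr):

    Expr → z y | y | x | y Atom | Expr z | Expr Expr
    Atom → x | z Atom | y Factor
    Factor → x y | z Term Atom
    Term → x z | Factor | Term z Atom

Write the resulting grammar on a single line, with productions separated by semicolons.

Expr → z y Expr1 | y Expr1 | x Expr1 | y Atom Expr1; Atom → x | z Atom | y Factor; Factor → x y | z Term Atom; Term → x z Term1 | Factor Term1; Expr1 → z Expr1 | Expr Expr1 | ε; Term1 → z Atom Term1 | ε

Expr, Term are directly left-recursive.
For Expr: α = {z, Expr}, β = {z y, y, x, y Atom}. Rewrite as Expr → β Expr1 and Expr1 → α Expr1 | ε.
For Term: α = {z Atom}, β = {x z, Factor}. Rewrite as Term → β Term1 and Term1 → α Term1 | ε.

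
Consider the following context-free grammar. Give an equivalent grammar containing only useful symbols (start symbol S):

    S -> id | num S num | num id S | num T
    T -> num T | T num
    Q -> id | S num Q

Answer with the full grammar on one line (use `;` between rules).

S -> id | num S num | num id S

Generating nonterminals: {Q, S}.
Reachable from S after that: {S}.
Removed useless symbols: {Q, T} and every production mentioning them.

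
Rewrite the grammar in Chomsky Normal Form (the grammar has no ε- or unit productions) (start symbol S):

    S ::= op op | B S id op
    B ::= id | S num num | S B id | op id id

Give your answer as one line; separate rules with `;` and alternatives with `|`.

S ::= X1 X1 | B Y1; B ::= id | S Y3 | S Y4 | X1 Y5; X1 ::= op; X2 ::= id; X3 ::= num; Y1 ::= S Y2; Y2 ::= X2 X1; Y3 ::= X3 X3; Y4 ::= B X2; Y5 ::= X2 X2

Introduce a nonterminal for each terminal appearing in a rule of length ≥ 2: X1 → op, X2 → id, X3 → num.
Binarize each right-hand side of length ≥ 3 by chaining fresh nonterminals (Y1, Y2, …): affected rules were S → B S X2 X1; B → S X3 X3; B → S B X2; B → X1 X2 X2.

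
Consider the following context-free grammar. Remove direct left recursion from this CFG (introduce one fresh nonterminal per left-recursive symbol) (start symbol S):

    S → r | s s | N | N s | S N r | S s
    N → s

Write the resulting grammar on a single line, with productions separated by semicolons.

S → r S' | s s S' | N S' | N s S'; N → s; S' → N r S' | s S' | epsilon

S is directly left-recursive.
For S: α = {N r, s}, β = {r, s s, N, N s}. Rewrite as S → β S' and S' → α S' | ε.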